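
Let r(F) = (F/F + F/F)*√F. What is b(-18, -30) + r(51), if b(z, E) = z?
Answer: -18 + 2*√51 ≈ -3.7171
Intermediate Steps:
r(F) = 2*√F (r(F) = (1 + 1)*√F = 2*√F)
b(-18, -30) + r(51) = -18 + 2*√51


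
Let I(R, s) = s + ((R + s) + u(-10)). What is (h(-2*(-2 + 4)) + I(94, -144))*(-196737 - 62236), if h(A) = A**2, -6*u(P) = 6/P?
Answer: 460712967/10 ≈ 4.6071e+7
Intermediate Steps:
u(P) = -1/P
I(R, s) = 1/10 + R + 2*s (I(R, s) = s + ((R + s) - 1/(-10)) = s + ((R + s) - 1*(-1/10)) = s + ((R + s) + 1/10) = s + (1/10 + R + s) = 1/10 + R + 2*s)
(h(-2*(-2 + 4)) + I(94, -144))*(-196737 - 62236) = ((-2*(-2 + 4))**2 + (1/10 + 94 + 2*(-144)))*(-196737 - 62236) = ((-2*2)**2 + (1/10 + 94 - 288))*(-258973) = ((-4)**2 - 1939/10)*(-258973) = (16 - 1939/10)*(-258973) = -1779/10*(-258973) = 460712967/10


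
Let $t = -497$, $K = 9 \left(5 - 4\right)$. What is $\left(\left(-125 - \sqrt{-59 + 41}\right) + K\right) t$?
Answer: $57652 + 1491 i \sqrt{2} \approx 57652.0 + 2108.6 i$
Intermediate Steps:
$K = 9$ ($K = 9 \cdot 1 = 9$)
$\left(\left(-125 - \sqrt{-59 + 41}\right) + K\right) t = \left(\left(-125 - \sqrt{-59 + 41}\right) + 9\right) \left(-497\right) = \left(\left(-125 - \sqrt{-18}\right) + 9\right) \left(-497\right) = \left(\left(-125 - 3 i \sqrt{2}\right) + 9\right) \left(-497\right) = \left(-116 - 3 i \sqrt{2}\right) \left(-497\right) = 57652 + 1491 i \sqrt{2}$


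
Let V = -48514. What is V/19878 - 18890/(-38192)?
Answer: -369337817/189795144 ≈ -1.9460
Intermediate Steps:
V/19878 - 18890/(-38192) = -48514/19878 - 18890/(-38192) = -48514*1/19878 - 18890*(-1/38192) = -24257/9939 + 9445/19096 = -369337817/189795144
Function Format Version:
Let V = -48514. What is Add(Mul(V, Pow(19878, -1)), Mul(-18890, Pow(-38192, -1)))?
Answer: Rational(-369337817, 189795144) ≈ -1.9460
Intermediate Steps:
Add(Mul(V, Pow(19878, -1)), Mul(-18890, Pow(-38192, -1))) = Add(Mul(-48514, Pow(19878, -1)), Mul(-18890, Pow(-38192, -1))) = Add(Mul(-48514, Rational(1, 19878)), Mul(-18890, Rational(-1, 38192))) = Add(Rational(-24257, 9939), Rational(9445, 19096)) = Rational(-369337817, 189795144)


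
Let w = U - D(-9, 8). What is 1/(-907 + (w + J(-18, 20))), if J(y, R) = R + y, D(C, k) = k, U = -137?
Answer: -1/1050 ≈ -0.00095238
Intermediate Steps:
w = -145 (w = -137 - 1*8 = -137 - 8 = -145)
1/(-907 + (w + J(-18, 20))) = 1/(-907 + (-145 + (20 - 18))) = 1/(-907 + (-145 + 2)) = 1/(-907 - 143) = 1/(-1050) = -1/1050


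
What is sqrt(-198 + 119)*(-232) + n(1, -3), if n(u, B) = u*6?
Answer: 6 - 232*I*sqrt(79) ≈ 6.0 - 2062.1*I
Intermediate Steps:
n(u, B) = 6*u
sqrt(-198 + 119)*(-232) + n(1, -3) = sqrt(-198 + 119)*(-232) + 6*1 = sqrt(-79)*(-232) + 6 = (I*sqrt(79))*(-232) + 6 = -232*I*sqrt(79) + 6 = 6 - 232*I*sqrt(79)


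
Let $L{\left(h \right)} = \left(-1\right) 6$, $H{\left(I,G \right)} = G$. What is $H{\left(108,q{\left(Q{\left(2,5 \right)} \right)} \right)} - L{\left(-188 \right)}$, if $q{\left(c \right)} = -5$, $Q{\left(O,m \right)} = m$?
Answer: $1$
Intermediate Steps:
$L{\left(h \right)} = -6$
$H{\left(108,q{\left(Q{\left(2,5 \right)} \right)} \right)} - L{\left(-188 \right)} = -5 - -6 = -5 + 6 = 1$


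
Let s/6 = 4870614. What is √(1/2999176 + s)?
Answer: √65717173487121766690/1499588 ≈ 5405.9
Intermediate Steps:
s = 29223684 (s = 6*4870614 = 29223684)
√(1/2999176 + s) = √(1/2999176 + 29223684) = √(87646971684385/2999176) = √65717173487121766690/1499588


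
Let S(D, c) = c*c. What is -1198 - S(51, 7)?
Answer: -1247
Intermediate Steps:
S(D, c) = c²
-1198 - S(51, 7) = -1198 - 1*7² = -1198 - 1*49 = -1198 - 49 = -1247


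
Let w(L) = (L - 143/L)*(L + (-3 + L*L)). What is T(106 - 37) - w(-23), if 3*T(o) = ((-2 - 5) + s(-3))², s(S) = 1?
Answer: 194434/23 ≈ 8453.7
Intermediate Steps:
w(L) = (L - 143/L)*(-3 + L + L²) (w(L) = (L - 143/L)*(L + (-3 + L²)) = (L - 143/L)*(-3 + L + L²))
T(o) = 12 (T(o) = ((-2 - 5) + 1)²/3 = (-7 + 1)²/3 = (⅓)*(-6)² = (⅓)*36 = 12)
T(106 - 37) - w(-23) = 12 - (-143 + (-23)² + (-23)³ - 146*(-23) + 429/(-23)) = 12 - (-143 + 529 - 12167 + 3358 + 429*(-1/23)) = 12 - (-143 + 529 - 12167 + 3358 - 429/23) = 12 - 1*(-194158/23) = 12 + 194158/23 = 194434/23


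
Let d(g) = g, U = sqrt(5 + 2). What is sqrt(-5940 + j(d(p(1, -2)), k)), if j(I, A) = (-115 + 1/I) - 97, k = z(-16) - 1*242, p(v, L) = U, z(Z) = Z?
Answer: sqrt(-301448 + 7*sqrt(7))/7 ≈ 78.432*I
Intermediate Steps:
U = sqrt(7) ≈ 2.6458
p(v, L) = sqrt(7)
k = -258 (k = -16 - 1*242 = -16 - 242 = -258)
j(I, A) = -212 + 1/I
sqrt(-5940 + j(d(p(1, -2)), k)) = sqrt(-5940 + (-212 + 1/(sqrt(7)))) = sqrt(-5940 + (-212 + sqrt(7)/7)) = sqrt(-6152 + sqrt(7)/7)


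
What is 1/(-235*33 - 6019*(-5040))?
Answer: 1/69420960 ≈ 1.4405e-8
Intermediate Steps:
1/(-235*33 - 6019*(-5040)) = -1/5040/(-7755 - 6019) = -1/5040/(-13774) = -1/13774*(-1/5040) = 1/69420960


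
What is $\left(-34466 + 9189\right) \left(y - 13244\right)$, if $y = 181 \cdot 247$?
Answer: $-795290251$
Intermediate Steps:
$y = 44707$
$\left(-34466 + 9189\right) \left(y - 13244\right) = \left(-34466 + 9189\right) \left(44707 - 13244\right) = \left(-25277\right) 31463 = -795290251$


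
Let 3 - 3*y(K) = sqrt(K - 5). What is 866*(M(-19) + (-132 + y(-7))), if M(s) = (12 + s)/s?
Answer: -2149412/19 - 1732*I*sqrt(3)/3 ≈ -1.1313e+5 - 999.97*I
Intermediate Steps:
y(K) = 1 - sqrt(-5 + K)/3 (y(K) = 1 - sqrt(K - 5)/3 = 1 - sqrt(-5 + K)/3)
M(s) = (12 + s)/s
866*(M(-19) + (-132 + y(-7))) = 866*((12 - 19)/(-19) + (-132 + (1 - sqrt(-5 - 7)/3))) = 866*(-1/19*(-7) + (-132 + (1 - 2*I*sqrt(3)/3))) = 866*(7/19 + (-132 + (1 - 2*I*sqrt(3)/3))) = 866*(7/19 + (-131 - 2*I*sqrt(3)/3)) = 866*(-2482/19 - 2*I*sqrt(3)/3) = -2149412/19 - 1732*I*sqrt(3)/3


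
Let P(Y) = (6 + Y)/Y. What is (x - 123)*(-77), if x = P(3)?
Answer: 9240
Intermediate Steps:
P(Y) = (6 + Y)/Y
x = 3 (x = (6 + 3)/3 = (⅓)*9 = 3)
(x - 123)*(-77) = (3 - 123)*(-77) = -120*(-77) = 9240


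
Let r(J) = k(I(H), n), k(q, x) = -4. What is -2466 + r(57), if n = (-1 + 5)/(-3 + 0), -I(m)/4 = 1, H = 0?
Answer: -2470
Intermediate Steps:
I(m) = -4 (I(m) = -4*1 = -4)
n = -4/3 (n = 4/(-3) = 4*(-1/3) = -4/3 ≈ -1.3333)
r(J) = -4
-2466 + r(57) = -2466 - 4 = -2470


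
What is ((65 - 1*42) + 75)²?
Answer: 9604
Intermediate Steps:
((65 - 1*42) + 75)² = ((65 - 42) + 75)² = (23 + 75)² = 98² = 9604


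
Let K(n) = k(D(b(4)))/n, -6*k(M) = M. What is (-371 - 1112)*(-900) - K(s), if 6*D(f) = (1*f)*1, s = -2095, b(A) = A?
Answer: 25165768499/18855 ≈ 1.3347e+6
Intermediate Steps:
D(f) = f/6 (D(f) = ((1*f)*1)/6 = (f*1)/6 = f/6)
k(M) = -M/6
K(n) = -1/(9*n) (K(n) = (-4/36)/n = (-1/6*2/3)/n = -1/(9*n))
(-371 - 1112)*(-900) - K(s) = (-371 - 1112)*(-900) - (-1)/(9*(-2095)) = -1483*(-900) - (-1)*(-1)/(9*2095) = 1334700 - 1*1/18855 = 1334700 - 1/18855 = 25165768499/18855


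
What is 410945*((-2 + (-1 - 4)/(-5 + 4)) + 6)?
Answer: 3698505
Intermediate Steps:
410945*((-2 + (-1 - 4)/(-5 + 4)) + 6) = 410945*((-2 - 5/(-1)) + 6) = 410945*((-2 - 5*(-1)) + 6) = 410945*((-2 + 5) + 6) = 410945*(3 + 6) = 410945*9 = 3698505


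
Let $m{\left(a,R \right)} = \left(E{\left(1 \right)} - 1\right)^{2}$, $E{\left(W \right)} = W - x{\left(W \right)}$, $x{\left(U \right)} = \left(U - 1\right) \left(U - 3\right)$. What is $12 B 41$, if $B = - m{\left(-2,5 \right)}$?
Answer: $0$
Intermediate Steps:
$x{\left(U \right)} = \left(-1 + U\right) \left(-3 + U\right)$
$E{\left(W \right)} = -3 - W^{2} + 5 W$ ($E{\left(W \right)} = W - \left(3 + W^{2} - 4 W\right) = -3 - W^{2} + 5 W$)
$m{\left(a,R \right)} = 0$ ($m{\left(a,R \right)} = \left(\left(-3 - 1^{2} + 5 \cdot 1\right) - 1\right)^{2} = \left(\left(-3 - 1 + 5\right) - 1\right)^{2} = \left(1 - 1\right)^{2} = 0^{2} = 0$)
$B = 0$ ($B = \left(-1\right) 0 = 0$)
$12 B 41 = 12 \cdot 0 \cdot 41 = 0 \cdot 41 = 0$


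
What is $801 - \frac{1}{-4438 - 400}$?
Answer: $\frac{3875239}{4838} \approx 801.0$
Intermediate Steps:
$801 - \frac{1}{-4438 - 400} = 801 - \frac{1}{-4838} = 801 - - \frac{1}{4838} = 801 + \frac{1}{4838} = \frac{3875239}{4838}$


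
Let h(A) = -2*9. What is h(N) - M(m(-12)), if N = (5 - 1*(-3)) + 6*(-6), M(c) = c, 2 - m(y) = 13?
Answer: -7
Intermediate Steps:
m(y) = -11 (m(y) = 2 - 1*13 = 2 - 13 = -11)
N = -28 (N = (5 + 3) - 36 = 8 - 36 = -28)
h(A) = -18
h(N) - M(m(-12)) = -18 - 1*(-11) = -18 + 11 = -7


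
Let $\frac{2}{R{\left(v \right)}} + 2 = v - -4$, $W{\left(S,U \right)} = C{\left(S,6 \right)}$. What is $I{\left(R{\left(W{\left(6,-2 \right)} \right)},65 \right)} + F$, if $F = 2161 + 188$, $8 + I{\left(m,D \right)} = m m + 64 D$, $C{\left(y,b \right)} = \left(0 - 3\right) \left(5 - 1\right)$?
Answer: $\frac{162526}{25} \approx 6501.0$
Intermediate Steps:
$C{\left(y,b \right)} = -12$ ($C{\left(y,b \right)} = \left(-3\right) 4 = -12$)
$W{\left(S,U \right)} = -12$
$R{\left(v \right)} = \frac{2}{2 + v}$ ($R{\left(v \right)} = \frac{2}{-2 + \left(v - -4\right)} = \frac{2}{-2 + \left(v + 4\right)} = \frac{2}{-2 + \left(4 + v\right)} = \frac{2}{2 + v}$)
$I{\left(m,D \right)} = -8 + m^{2} + 64 D$ ($I{\left(m,D \right)} = -8 + \left(m m + 64 D\right) = -8 + \left(m^{2} + 64 D\right) = -8 + m^{2} + 64 D$)
$F = 2349$
$I{\left(R{\left(W{\left(6,-2 \right)} \right)},65 \right)} + F = \left(-8 + \left(\frac{2}{2 - 12}\right)^{2} + 64 \cdot 65\right) + 2349 = \left(-8 + \left(\frac{2}{-10}\right)^{2} + 4160\right) + 2349 = \left(-8 + \left(2 \left(- \frac{1}{10}\right)\right)^{2} + 4160\right) + 2349 = \left(-8 + \left(- \frac{1}{5}\right)^{2} + 4160\right) + 2349 = \left(-8 + \frac{1}{25} + 4160\right) + 2349 = \frac{103801}{25} + 2349 = \frac{162526}{25}$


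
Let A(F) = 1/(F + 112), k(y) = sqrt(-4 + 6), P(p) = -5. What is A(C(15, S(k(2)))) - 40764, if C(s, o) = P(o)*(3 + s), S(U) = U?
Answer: -896807/22 ≈ -40764.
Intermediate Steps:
k(y) = sqrt(2)
C(s, o) = -15 - 5*s (C(s, o) = -5*(3 + s) = -15 - 5*s)
A(F) = 1/(112 + F)
A(C(15, S(k(2)))) - 40764 = 1/(112 + (-15 - 5*15)) - 40764 = 1/(112 + (-15 - 75)) - 40764 = 1/(112 - 90) - 40764 = 1/22 - 40764 = -896807/22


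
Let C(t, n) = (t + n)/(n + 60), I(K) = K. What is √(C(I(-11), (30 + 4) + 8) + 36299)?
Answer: √377657958/102 ≈ 190.52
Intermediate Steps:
C(t, n) = (n + t)/(60 + n)
√(C(I(-11), (30 + 4) + 8) + 36299) = √((((30 + 4) + 8) - 11)/(60 + ((30 + 4) + 8)) + 36299) = √(((34 + 8) - 11)/(60 + (34 + 8)) + 36299) = √((42 - 11)/(60 + 42) + 36299) = √(31/102 + 36299) = √(3702529/102) = √377657958/102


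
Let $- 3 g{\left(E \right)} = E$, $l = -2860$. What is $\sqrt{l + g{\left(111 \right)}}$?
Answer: $i \sqrt{2897} \approx 53.824 i$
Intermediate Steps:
$g{\left(E \right)} = - \frac{E}{3}$
$\sqrt{l + g{\left(111 \right)}} = \sqrt{-2860 - 37} = \sqrt{-2897} = i \sqrt{2897}$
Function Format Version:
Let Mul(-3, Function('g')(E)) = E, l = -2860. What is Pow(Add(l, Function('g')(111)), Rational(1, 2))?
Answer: Mul(I, Pow(2897, Rational(1, 2))) ≈ Mul(53.824, I)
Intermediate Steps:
Function('g')(E) = Mul(Rational(-1, 3), E)
Pow(Add(l, Function('g')(111)), Rational(1, 2)) = Pow(Add(-2860, Mul(Rational(-1, 3), 111)), Rational(1, 2)) = Pow(Add(-2860, -37), Rational(1, 2)) = Pow(-2897, Rational(1, 2)) = Mul(I, Pow(2897, Rational(1, 2)))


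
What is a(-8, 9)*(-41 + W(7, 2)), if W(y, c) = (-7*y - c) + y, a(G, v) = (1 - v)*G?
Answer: -5440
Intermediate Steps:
a(G, v) = G*(1 - v)
W(y, c) = -c - 6*y (W(y, c) = (-c - 7*y) + y = -c - 6*y)
a(-8, 9)*(-41 + W(7, 2)) = (-8*(1 - 1*9))*(-41 + (-1*2 - 6*7)) = (-8*(1 - 9))*(-41 + (-2 - 42)) = (-8*(-8))*(-41 - 44) = 64*(-85) = -5440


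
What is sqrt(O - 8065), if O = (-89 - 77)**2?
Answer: sqrt(19491) ≈ 139.61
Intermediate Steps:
O = 27556 (O = (-166)**2 = 27556)
sqrt(O - 8065) = sqrt(27556 - 8065) = sqrt(19491)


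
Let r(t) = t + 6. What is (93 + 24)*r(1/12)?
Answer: 2847/4 ≈ 711.75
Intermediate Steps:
r(t) = 6 + t
(93 + 24)*r(1/12) = (93 + 24)*(6 + 1/12) = 117*(6 + 1/12) = 117*(73/12) = 2847/4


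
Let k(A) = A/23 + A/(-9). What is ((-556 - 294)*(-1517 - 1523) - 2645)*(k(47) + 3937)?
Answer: 2101999957855/207 ≈ 1.0155e+10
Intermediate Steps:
k(A) = -14*A/207 (k(A) = A*(1/23) + A*(-⅑) = A/23 - A/9 = -14*A/207)
((-556 - 294)*(-1517 - 1523) - 2645)*(k(47) + 3937) = ((-556 - 294)*(-1517 - 1523) - 2645)*(-14/207*47 + 3937) = (-850*(-3040) - 2645)*(-658/207 + 3937) = (2584000 - 2645)*(814301/207) = 2581355*(814301/207) = 2101999957855/207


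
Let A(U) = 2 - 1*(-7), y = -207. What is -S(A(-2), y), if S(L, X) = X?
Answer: 207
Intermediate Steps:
A(U) = 9 (A(U) = 2 + 7 = 9)
-S(A(-2), y) = -1*(-207) = 207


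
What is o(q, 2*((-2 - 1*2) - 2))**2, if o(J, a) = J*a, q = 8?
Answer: 9216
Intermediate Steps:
o(q, 2*((-2 - 1*2) - 2))**2 = (8*(2*((-2 - 1*2) - 2)))**2 = (8*(2*((-2 - 2) - 2)))**2 = (8*(2*(-4 - 2)))**2 = (8*(2*(-6)))**2 = (8*(-12))**2 = (-96)**2 = 9216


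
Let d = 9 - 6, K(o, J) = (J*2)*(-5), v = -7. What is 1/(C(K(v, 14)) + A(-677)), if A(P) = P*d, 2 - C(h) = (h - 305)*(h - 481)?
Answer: -1/278374 ≈ -3.5923e-6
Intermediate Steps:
K(o, J) = -10*J (K(o, J) = (2*J)*(-5) = -10*J)
d = 3
C(h) = 2 - (-481 + h)*(-305 + h) (C(h) = 2 - (h - 305)*(h - 481) = 2 - (-305 + h)*(-481 + h) = 2 - (-481 + h)*(-305 + h))
A(P) = 3*P (A(P) = P*3 = 3*P)
1/(C(K(v, 14)) + A(-677)) = 1/((-146703 - (-10*14)**2 + 786*(-10*14)) + 3*(-677)) = 1/((-146703 - 1*(-140)**2 + 786*(-140)) - 2031) = 1/((-146703 - 1*19600 - 110040) - 2031) = 1/((-146703 - 19600 - 110040) - 2031) = 1/(-276343 - 2031) = 1/(-278374) = -1/278374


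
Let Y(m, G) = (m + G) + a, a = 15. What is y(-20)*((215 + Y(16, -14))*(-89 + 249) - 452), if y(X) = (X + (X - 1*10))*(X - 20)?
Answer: 73336000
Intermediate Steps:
y(X) = (-20 + X)*(-10 + 2*X) (y(X) = (X + (X - 10))*(-20 + X) = (X + (-10 + X))*(-20 + X) = (-10 + 2*X)*(-20 + X) = (-20 + X)*(-10 + 2*X))
Y(m, G) = 15 + G + m (Y(m, G) = (m + G) + 15 = (G + m) + 15 = 15 + G + m)
y(-20)*((215 + Y(16, -14))*(-89 + 249) - 452) = (200 - 50*(-20) + 2*(-20)²)*((215 + (15 - 14 + 16))*(-89 + 249) - 452) = (200 + 1000 + 2*400)*((215 + 17)*160 - 452) = (200 + 1000 + 800)*(232*160 - 452) = 2000*(37120 - 452) = 2000*36668 = 73336000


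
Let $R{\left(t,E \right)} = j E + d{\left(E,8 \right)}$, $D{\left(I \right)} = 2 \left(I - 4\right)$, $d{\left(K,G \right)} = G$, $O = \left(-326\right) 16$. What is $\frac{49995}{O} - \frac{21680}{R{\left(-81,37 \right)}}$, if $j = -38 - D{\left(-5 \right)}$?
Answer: $\frac{19121635}{954528} \approx 20.033$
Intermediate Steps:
$O = -5216$
$D{\left(I \right)} = -8 + 2 I$ ($D{\left(I \right)} = 2 \left(-4 + I\right) = -8 + 2 I$)
$j = -20$ ($j = -38 - \left(-8 + 2 \left(-5\right)\right) = -38 - \left(-8 - 10\right) = -38 - -18 = -38 + 18 = -20$)
$R{\left(t,E \right)} = 8 - 20 E$ ($R{\left(t,E \right)} = - 20 E + 8 = 8 - 20 E$)
$\frac{49995}{O} - \frac{21680}{R{\left(-81,37 \right)}} = \frac{49995}{-5216} - \frac{21680}{8 - 740} = 49995 \left(- \frac{1}{5216}\right) - \frac{21680}{8 - 740} = - \frac{49995}{5216} - \frac{21680}{-732} = - \frac{49995}{5216} - - \frac{5420}{183} = - \frac{49995}{5216} + \frac{5420}{183} = \frac{19121635}{954528}$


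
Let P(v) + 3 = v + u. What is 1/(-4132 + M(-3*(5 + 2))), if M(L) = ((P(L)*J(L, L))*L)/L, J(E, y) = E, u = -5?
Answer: -1/3523 ≈ -0.00028385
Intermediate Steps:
P(v) = -8 + v (P(v) = -3 + (v - 5) = -3 + (-5 + v) = -8 + v)
M(L) = L*(-8 + L) (M(L) = (((-8 + L)*L)*L)/L = ((L*(-8 + L))*L)/L = (L²*(-8 + L))/L = L*(-8 + L))
1/(-4132 + M(-3*(5 + 2))) = 1/(-4132 + (-3*(5 + 2))*(-8 - 3*(5 + 2))) = 1/(-4132 + (-3*7)*(-8 - 3*7)) = 1/(-4132 - 21*(-8 - 21)) = 1/(-4132 - 21*(-29)) = 1/(-4132 + 609) = 1/(-3523) = -1/3523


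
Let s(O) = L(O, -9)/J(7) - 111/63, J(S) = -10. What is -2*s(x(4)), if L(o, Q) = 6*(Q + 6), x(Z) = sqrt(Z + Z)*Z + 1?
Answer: -8/105 ≈ -0.076190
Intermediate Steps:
x(Z) = 1 + sqrt(2)*Z**(3/2) (x(Z) = sqrt(2*Z)*Z + 1 = (sqrt(2)*sqrt(Z))*Z + 1 = sqrt(2)*Z**(3/2) + 1 = 1 + sqrt(2)*Z**(3/2))
L(o, Q) = 36 + 6*Q (L(o, Q) = 6*(6 + Q) = 36 + 6*Q)
s(O) = 4/105 (s(O) = (36 + 6*(-9))/(-10) - 111/63 = (36 - 54)*(-1/10) - 111*1/63 = -18*(-1/10) - 37/21 = 9/5 - 37/21 = 4/105)
-2*s(x(4)) = -2*4/105 = -8/105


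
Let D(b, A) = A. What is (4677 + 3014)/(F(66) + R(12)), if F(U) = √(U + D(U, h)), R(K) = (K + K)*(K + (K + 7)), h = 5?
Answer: 5722104/553465 - 7691*√71/553465 ≈ 10.222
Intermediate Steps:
R(K) = 2*K*(7 + 2*K) (R(K) = (2*K)*(K + (7 + K)) = (2*K)*(7 + 2*K) = 2*K*(7 + 2*K))
F(U) = √(5 + U) (F(U) = √(U + 5) = √(5 + U))
(4677 + 3014)/(F(66) + R(12)) = (4677 + 3014)/(√(5 + 66) + 2*12*(7 + 2*12)) = 7691/(√71 + 2*12*(7 + 24)) = 7691/(√71 + 2*12*31) = 7691/(√71 + 744) = 7691/(744 + √71)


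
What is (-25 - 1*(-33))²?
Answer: 64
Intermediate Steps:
(-25 - 1*(-33))² = (-25 + 33)² = 8² = 64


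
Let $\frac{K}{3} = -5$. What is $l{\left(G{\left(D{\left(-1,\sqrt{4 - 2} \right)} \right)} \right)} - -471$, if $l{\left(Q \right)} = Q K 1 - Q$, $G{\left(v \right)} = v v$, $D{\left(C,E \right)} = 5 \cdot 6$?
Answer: $-13929$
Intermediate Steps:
$K = -15$ ($K = 3 \left(-5\right) = -15$)
$D{\left(C,E \right)} = 30$
$G{\left(v \right)} = v^{2}$
$l{\left(Q \right)} = - 16 Q$ ($l{\left(Q \right)} = Q \left(-15\right) 1 - Q = - 15 Q 1 - Q = - 15 Q - Q = - 16 Q$)
$l{\left(G{\left(D{\left(-1,\sqrt{4 - 2} \right)} \right)} \right)} - -471 = - 16 \cdot 30^{2} - -471 = \left(-16\right) 900 + 471 = -14400 + 471 = -13929$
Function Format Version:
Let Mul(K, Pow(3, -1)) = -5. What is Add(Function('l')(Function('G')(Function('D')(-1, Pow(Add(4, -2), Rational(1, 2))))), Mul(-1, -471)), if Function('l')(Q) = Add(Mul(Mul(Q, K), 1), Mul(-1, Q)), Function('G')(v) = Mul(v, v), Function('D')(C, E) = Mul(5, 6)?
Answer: -13929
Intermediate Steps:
K = -15 (K = Mul(3, -5) = -15)
Function('D')(C, E) = 30
Function('G')(v) = Pow(v, 2)
Function('l')(Q) = Mul(-16, Q) (Function('l')(Q) = Add(Mul(Mul(Q, -15), 1), Mul(-1, Q)) = Add(Mul(Mul(-15, Q), 1), Mul(-1, Q)) = Add(Mul(-15, Q), Mul(-1, Q)) = Mul(-16, Q))
Add(Function('l')(Function('G')(Function('D')(-1, Pow(Add(4, -2), Rational(1, 2))))), Mul(-1, -471)) = Add(Mul(-16, Pow(30, 2)), Mul(-1, -471)) = Add(Mul(-16, 900), 471) = Add(-14400, 471) = -13929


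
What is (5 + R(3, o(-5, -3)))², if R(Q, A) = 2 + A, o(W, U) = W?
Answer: 4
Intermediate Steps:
(5 + R(3, o(-5, -3)))² = (5 + (2 - 5))² = (5 - 3)² = 2² = 4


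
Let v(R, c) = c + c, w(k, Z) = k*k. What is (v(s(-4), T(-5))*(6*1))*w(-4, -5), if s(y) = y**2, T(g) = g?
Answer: -960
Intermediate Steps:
w(k, Z) = k**2
v(R, c) = 2*c
(v(s(-4), T(-5))*(6*1))*w(-4, -5) = ((2*(-5))*(6*1))*(-4)**2 = -10*6*16 = -60*16 = -960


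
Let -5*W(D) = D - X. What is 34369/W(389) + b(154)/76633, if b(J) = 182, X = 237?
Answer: -13168970221/11648216 ≈ -1130.6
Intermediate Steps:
W(D) = 237/5 - D/5 (W(D) = -(D - 1*237)/5 = -(D - 237)/5 = -(-237 + D)/5 = 237/5 - D/5)
34369/W(389) + b(154)/76633 = 34369/(237/5 - ⅕*389) + 182/76633 = 34369/(237/5 - 389/5) + 182*(1/76633) = 34369/(-152/5) + 182/76633 = 34369*(-5/152) + 182/76633 = -171845/152 + 182/76633 = -13168970221/11648216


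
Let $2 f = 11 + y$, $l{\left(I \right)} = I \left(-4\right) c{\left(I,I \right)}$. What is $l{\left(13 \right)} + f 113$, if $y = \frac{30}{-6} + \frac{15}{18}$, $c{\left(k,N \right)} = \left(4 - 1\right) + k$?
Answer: $- \frac{5351}{12} \approx -445.92$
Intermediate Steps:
$c{\left(k,N \right)} = 3 + k$
$y = - \frac{25}{6}$ ($y = 30 \left(- \frac{1}{6}\right) + 15 \cdot \frac{1}{18} = -5 + \frac{5}{6} = - \frac{25}{6} \approx -4.1667$)
$l{\left(I \right)} = - 4 I \left(3 + I\right)$ ($l{\left(I \right)} = I \left(-4\right) \left(3 + I\right) = - 4 I \left(3 + I\right)$)
$f = \frac{41}{12}$ ($f = \frac{11 - \frac{25}{6}}{2} = \frac{1}{2} \cdot \frac{41}{6} = \frac{41}{12} \approx 3.4167$)
$l{\left(13 \right)} + f 113 = \left(-4\right) 13 \left(3 + 13\right) + \frac{41}{12} \cdot 113 = \left(-4\right) 13 \cdot 16 + \frac{4633}{12} = -832 + \frac{4633}{12} = - \frac{5351}{12}$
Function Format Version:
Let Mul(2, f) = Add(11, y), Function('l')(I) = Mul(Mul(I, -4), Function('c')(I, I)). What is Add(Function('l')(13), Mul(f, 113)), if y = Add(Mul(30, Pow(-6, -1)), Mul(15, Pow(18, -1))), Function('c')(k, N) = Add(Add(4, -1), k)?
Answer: Rational(-5351, 12) ≈ -445.92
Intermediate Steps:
Function('c')(k, N) = Add(3, k)
y = Rational(-25, 6) (y = Add(Mul(30, Rational(-1, 6)), Mul(15, Rational(1, 18))) = Add(-5, Rational(5, 6)) = Rational(-25, 6) ≈ -4.1667)
Function('l')(I) = Mul(-4, I, Add(3, I)) (Function('l')(I) = Mul(Mul(I, -4), Add(3, I)) = Mul(Mul(-4, I), Add(3, I)) = Mul(-4, I, Add(3, I)))
f = Rational(41, 12) (f = Mul(Rational(1, 2), Add(11, Rational(-25, 6))) = Mul(Rational(1, 2), Rational(41, 6)) = Rational(41, 12) ≈ 3.4167)
Add(Function('l')(13), Mul(f, 113)) = Add(Mul(-4, 13, Add(3, 13)), Mul(Rational(41, 12), 113)) = Add(Mul(-4, 13, 16), Rational(4633, 12)) = Add(-832, Rational(4633, 12)) = Rational(-5351, 12)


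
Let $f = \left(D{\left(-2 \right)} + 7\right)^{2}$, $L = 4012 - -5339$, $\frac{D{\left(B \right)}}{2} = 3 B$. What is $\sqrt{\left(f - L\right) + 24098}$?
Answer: $2 \sqrt{3693} \approx 121.54$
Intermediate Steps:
$D{\left(B \right)} = 6 B$ ($D{\left(B \right)} = 2 \cdot 3 B = 6 B$)
$L = 9351$ ($L = 4012 + 5339 = 9351$)
$f = 25$ ($f = \left(6 \left(-2\right) + 7\right)^{2} = \left(-12 + 7\right)^{2} = \left(-5\right)^{2} = 25$)
$\sqrt{\left(f - L\right) + 24098} = \sqrt{\left(25 - 9351\right) + 24098} = \sqrt{-9326 + 24098} = \sqrt{14772} = 2 \sqrt{3693}$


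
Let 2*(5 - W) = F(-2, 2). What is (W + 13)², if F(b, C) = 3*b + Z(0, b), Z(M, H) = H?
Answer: 484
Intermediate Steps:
F(b, C) = 4*b (F(b, C) = 3*b + b = 4*b)
W = 9 (W = 5 - 2*(-2) = 5 - ½*(-8) = 5 + 4 = 9)
(W + 13)² = (9 + 13)² = 22² = 484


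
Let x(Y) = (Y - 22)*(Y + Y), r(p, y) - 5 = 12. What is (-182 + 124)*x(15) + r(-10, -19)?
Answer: 12197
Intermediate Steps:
r(p, y) = 17 (r(p, y) = 5 + 12 = 17)
x(Y) = 2*Y*(-22 + Y) (x(Y) = (-22 + Y)*(2*Y) = 2*Y*(-22 + Y))
(-182 + 124)*x(15) + r(-10, -19) = (-182 + 124)*(2*15*(-22 + 15)) + 17 = -116*15*(-7) + 17 = -58*(-210) + 17 = 12180 + 17 = 12197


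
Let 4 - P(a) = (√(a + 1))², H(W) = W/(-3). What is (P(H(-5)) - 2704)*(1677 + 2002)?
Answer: -29829332/3 ≈ -9.9431e+6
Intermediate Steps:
H(W) = -W/3 (H(W) = W*(-⅓) = -W/3)
P(a) = 3 - a (P(a) = 4 - (√(a + 1))² = 4 - (√(1 + a))² = 4 - (1 + a) = 4 + (-1 - a) = 3 - a)
(P(H(-5)) - 2704)*(1677 + 2002) = ((3 - (-1)*(-5)/3) - 2704)*(1677 + 2002) = ((3 - 1*5/3) - 2704)*3679 = ((3 - 5/3) - 2704)*3679 = (4/3 - 2704)*3679 = -8108/3*3679 = -29829332/3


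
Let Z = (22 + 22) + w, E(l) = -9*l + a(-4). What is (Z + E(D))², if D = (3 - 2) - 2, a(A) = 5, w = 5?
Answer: 3969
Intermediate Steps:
D = -1 (D = 1 - 2 = -1)
E(l) = 5 - 9*l (E(l) = -9*l + 5 = 5 - 9*l)
Z = 49 (Z = (22 + 22) + 5 = 44 + 5 = 49)
(Z + E(D))² = (49 + (5 - 9*(-1)))² = (49 + (5 + 9))² = (49 + 14)² = 63² = 3969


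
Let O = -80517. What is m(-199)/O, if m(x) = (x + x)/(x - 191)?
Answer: -199/15700815 ≈ -1.2674e-5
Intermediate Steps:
m(x) = 2*x/(-191 + x) (m(x) = (2*x)/(-191 + x) = 2*x/(-191 + x))
m(-199)/O = (2*(-199)/(-191 - 199))/(-80517) = (2*(-199)/(-390))*(-1/80517) = (2*(-199)*(-1/390))*(-1/80517) = (199/195)*(-1/80517) = -199/15700815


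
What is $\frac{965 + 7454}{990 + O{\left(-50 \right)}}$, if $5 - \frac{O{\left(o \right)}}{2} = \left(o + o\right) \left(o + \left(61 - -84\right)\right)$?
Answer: $\frac{8419}{20000} \approx 0.42095$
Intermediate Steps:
$O{\left(o \right)} = 10 - 4 o \left(145 + o\right)$ ($O{\left(o \right)} = 10 - 2 \left(o + o\right) \left(o + \left(61 - -84\right)\right) = 10 - 2 \cdot 2 o \left(o + \left(61 + 84\right)\right) = 10 - 2 \cdot 2 o \left(o + 145\right) = 10 - 2 \cdot 2 o \left(145 + o\right) = 10 - 4 o \left(145 + o\right)$)
$\frac{965 + 7454}{990 + O{\left(-50 \right)}} = \frac{965 + 7454}{990 - \left(-29010 + 10000\right)} = \frac{8419}{990 + \left(10 + 29000 - 10000\right)} = \frac{8419}{990 + 19010} = \frac{8419}{20000}$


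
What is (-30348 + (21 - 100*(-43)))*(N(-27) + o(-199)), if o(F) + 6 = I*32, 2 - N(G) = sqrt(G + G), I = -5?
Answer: 4268428 + 78081*I*sqrt(6) ≈ 4.2684e+6 + 1.9126e+5*I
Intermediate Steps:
N(G) = 2 - sqrt(2)*sqrt(G) (N(G) = 2 - sqrt(G + G) = 2 - sqrt(2*G) = 2 - sqrt(2)*sqrt(G))
o(F) = -166 (o(F) = -6 - 5*32 = -6 - 160 = -166)
(-30348 + (21 - 100*(-43)))*(N(-27) + o(-199)) = (-30348 + (21 - 100*(-43)))*((2 - sqrt(2)*sqrt(-27)) - 166) = (-30348 + (21 + 4300))*((2 - sqrt(2)*3*I*sqrt(3)) - 166) = (-30348 + 4321)*((2 - 3*I*sqrt(6)) - 166) = -26027*(-164 - 3*I*sqrt(6)) = 4268428 + 78081*I*sqrt(6)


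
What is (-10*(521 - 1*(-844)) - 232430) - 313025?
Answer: -559105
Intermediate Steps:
(-10*(521 - 1*(-844)) - 232430) - 313025 = (-10*(521 + 844) - 232430) - 313025 = (-10*1365 - 232430) - 313025 = (-13650 - 232430) - 313025 = -246080 - 313025 = -559105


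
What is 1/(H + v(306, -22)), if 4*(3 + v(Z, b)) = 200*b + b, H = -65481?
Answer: -2/133179 ≈ -1.5017e-5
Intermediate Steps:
v(Z, b) = -3 + 201*b/4 (v(Z, b) = -3 + (200*b + b)/4 = -3 + (201*b)/4 = -3 + 201*b/4)
1/(H + v(306, -22)) = 1/(-65481 + (-3 + (201/4)*(-22))) = 1/(-65481 + (-3 - 2211/2)) = 1/(-65481 - 2217/2) = 1/(-133179/2) = -2/133179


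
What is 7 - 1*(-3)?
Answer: 10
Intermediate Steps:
7 - 1*(-3) = 7 + 3 = 10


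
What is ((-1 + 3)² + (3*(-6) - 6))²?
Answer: 400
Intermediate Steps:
((-1 + 3)² + (3*(-6) - 6))² = (2² + (-18 - 6))² = (4 - 24)² = (-20)² = 400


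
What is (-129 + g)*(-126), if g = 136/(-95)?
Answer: 1561266/95 ≈ 16434.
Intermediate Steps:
g = -136/95 (g = 136*(-1/95) = -136/95 ≈ -1.4316)
(-129 + g)*(-126) = (-129 - 136/95)*(-126) = -12391/95*(-126) = 1561266/95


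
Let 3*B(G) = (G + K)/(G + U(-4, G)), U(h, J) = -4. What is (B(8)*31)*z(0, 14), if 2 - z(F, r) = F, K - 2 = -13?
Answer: -31/2 ≈ -15.500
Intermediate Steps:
K = -11 (K = 2 - 13 = -11)
z(F, r) = 2 - F
B(G) = (-11 + G)/(3*(-4 + G)) (B(G) = ((G - 11)/(G - 4))/3 = ((-11 + G)/(-4 + G))/3 = (-11 + G)/(3*(-4 + G)))
(B(8)*31)*z(0, 14) = (((-11 + 8)/(3*(-4 + 8)))*31)*(2 - 1*0) = (((1/3)*(-3)/4)*31)*(2 + 0) = (((1/3)*(1/4)*(-3))*31)*2 = -1/4*31*2 = -31/4*2 = -31/2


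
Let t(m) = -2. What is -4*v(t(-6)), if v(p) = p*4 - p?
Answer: 24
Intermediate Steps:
v(p) = 3*p (v(p) = 4*p - p = 3*p)
-4*v(t(-6)) = -12*(-2) = -4*(-6) = 24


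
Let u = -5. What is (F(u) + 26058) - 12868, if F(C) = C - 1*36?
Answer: 13149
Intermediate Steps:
F(C) = -36 + C (F(C) = C - 36 = -36 + C)
(F(u) + 26058) - 12868 = ((-36 - 5) + 26058) - 12868 = (-41 + 26058) - 12868 = 26017 - 12868 = 13149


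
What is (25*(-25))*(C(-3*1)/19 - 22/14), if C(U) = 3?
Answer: 117500/133 ≈ 883.46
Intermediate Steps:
(25*(-25))*(C(-3*1)/19 - 22/14) = (25*(-25))*(3/19 - 22/14) = -625*(3*(1/19) - 22*1/14) = -625*(3/19 - 11/7) = -625*(-188/133) = 117500/133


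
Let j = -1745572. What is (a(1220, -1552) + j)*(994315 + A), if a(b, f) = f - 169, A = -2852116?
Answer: 3246122682693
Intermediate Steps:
a(b, f) = -169 + f
(a(1220, -1552) + j)*(994315 + A) = ((-169 - 1552) - 1745572)*(994315 - 2852116) = (-1721 - 1745572)*(-1857801) = -1747293*(-1857801) = 3246122682693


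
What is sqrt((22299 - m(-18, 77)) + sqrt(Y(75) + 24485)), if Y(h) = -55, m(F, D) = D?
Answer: sqrt(22222 + sqrt(24430)) ≈ 149.59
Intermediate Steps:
sqrt((22299 - m(-18, 77)) + sqrt(Y(75) + 24485)) = sqrt((22299 - 1*77) + sqrt(-55 + 24485)) = sqrt((22299 - 77) + sqrt(24430)) = sqrt(22222 + sqrt(24430))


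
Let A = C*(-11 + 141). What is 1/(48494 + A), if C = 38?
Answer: 1/53434 ≈ 1.8715e-5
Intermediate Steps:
A = 4940 (A = 38*(-11 + 141) = 38*130 = 4940)
1/(48494 + A) = 1/(48494 + 4940) = 1/53434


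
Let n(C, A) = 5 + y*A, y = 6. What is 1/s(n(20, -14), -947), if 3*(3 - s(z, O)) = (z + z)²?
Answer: -3/24955 ≈ -0.00012022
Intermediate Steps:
n(C, A) = 5 + 6*A
s(z, O) = 3 - 4*z²/3 (s(z, O) = 3 - (z + z)²/3 = 3 - 4*z²/3)
1/s(n(20, -14), -947) = 1/(3 - 4*(5 + 6*(-14))²/3) = 1/(3 - 4*(5 - 84)²/3) = 1/(3 - 4/3*(-79)²) = 1/(3 - 4/3*6241) = 1/(3 - 24964/3) = 1/(-24955/3) = -3/24955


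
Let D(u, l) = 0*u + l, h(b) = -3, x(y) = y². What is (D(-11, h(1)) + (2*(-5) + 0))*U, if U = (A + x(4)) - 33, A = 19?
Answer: -26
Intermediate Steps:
D(u, l) = l (D(u, l) = 0 + l = l)
U = 2 (U = (19 + 4²) - 33 = (19 + 16) - 33 = 35 - 33 = 2)
(D(-11, h(1)) + (2*(-5) + 0))*U = (-3 + (2*(-5) + 0))*2 = (-3 + (-10 + 0))*2 = (-3 - 10)*2 = -13*2 = -26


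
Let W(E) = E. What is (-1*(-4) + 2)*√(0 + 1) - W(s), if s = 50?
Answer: -44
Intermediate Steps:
(-1*(-4) + 2)*√(0 + 1) - W(s) = (-1*(-4) + 2)*√(0 + 1) - 1*50 = (4 + 2)*√1 - 50 = 6*1 - 50 = 6 - 50 = -44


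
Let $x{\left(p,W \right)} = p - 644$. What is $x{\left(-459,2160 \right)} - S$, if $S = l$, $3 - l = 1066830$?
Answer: $1065724$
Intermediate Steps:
$l = -1066827$ ($l = 3 - 1066830 = -1066827$)
$S = -1066827$
$x{\left(p,W \right)} = -644 + p$ ($x{\left(p,W \right)} = p - 644 = -644 + p$)
$x{\left(-459,2160 \right)} - S = \left(-644 - 459\right) - -1066827 = -1103 + 1066827 = 1065724$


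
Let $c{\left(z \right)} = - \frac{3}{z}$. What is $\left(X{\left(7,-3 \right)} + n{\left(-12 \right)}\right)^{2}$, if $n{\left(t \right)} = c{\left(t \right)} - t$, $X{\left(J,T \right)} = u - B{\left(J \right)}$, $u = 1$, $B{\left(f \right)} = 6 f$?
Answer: $\frac{13225}{16} \approx 826.56$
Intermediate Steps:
$X{\left(J,T \right)} = 1 - 6 J$
$n{\left(t \right)} = - t - \frac{3}{t}$ ($n{\left(t \right)} = - \frac{3}{t} - t = - t - \frac{3}{t}$)
$\left(X{\left(7,-3 \right)} + n{\left(-12 \right)}\right)^{2} = \left(\left(1 - 42\right) - \left(-12 + \frac{3}{-12}\right)\right)^{2} = \left(\left(1 - 42\right) + \left(12 - - \frac{1}{4}\right)\right)^{2} = \left(-41 + \left(12 + \frac{1}{4}\right)\right)^{2} = \left(-41 + \frac{49}{4}\right)^{2} = \left(- \frac{115}{4}\right)^{2} = \frac{13225}{16}$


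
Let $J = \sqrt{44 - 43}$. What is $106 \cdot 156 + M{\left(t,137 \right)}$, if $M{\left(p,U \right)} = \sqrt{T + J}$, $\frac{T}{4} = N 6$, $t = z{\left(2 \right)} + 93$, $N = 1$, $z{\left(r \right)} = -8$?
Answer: $16541$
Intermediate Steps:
$J = 1$ ($J = \sqrt{1} = 1$)
$t = 85$ ($t = -8 + 93 = 85$)
$T = 24$ ($T = 4 \cdot 1 \cdot 6 = 4 \cdot 6 = 24$)
$M{\left(p,U \right)} = 5$ ($M{\left(p,U \right)} = \sqrt{24 + 1} = \sqrt{25} = 5$)
$106 \cdot 156 + M{\left(t,137 \right)} = 106 \cdot 156 + 5 = 16536 + 5 = 16541$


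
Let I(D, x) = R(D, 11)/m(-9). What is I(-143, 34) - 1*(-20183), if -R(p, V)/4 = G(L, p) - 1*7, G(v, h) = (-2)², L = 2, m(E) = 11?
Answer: 222025/11 ≈ 20184.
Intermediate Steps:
G(v, h) = 4
R(p, V) = 12 (R(p, V) = -4*(4 - 1*7) = -4*(4 - 7) = -4*(-3) = 12)
I(D, x) = 12/11
I(-143, 34) - 1*(-20183) = 12/11 - 1*(-20183) = 12/11 + 20183 = 222025/11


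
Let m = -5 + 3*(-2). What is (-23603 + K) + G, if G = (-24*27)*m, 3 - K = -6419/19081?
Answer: -314295813/19081 ≈ -16472.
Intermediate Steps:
K = 63662/19081 (K = 3 - (-6419)/19081 = 3 - 1*(-6419/19081) = 3 + 6419/19081 = 63662/19081 ≈ 3.3364)
m = -11 (m = -5 - 6 = -11)
G = 7128 (G = -24*27*(-11) = -648*(-11) = 7128)
(-23603 + K) + G = (-23603 + 63662/19081) + 7128 = -450305181/19081 + 7128 = -314295813/19081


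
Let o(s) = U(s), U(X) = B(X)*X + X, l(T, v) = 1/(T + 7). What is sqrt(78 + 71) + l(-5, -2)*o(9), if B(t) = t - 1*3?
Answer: 63/2 + sqrt(149) ≈ 43.707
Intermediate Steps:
l(T, v) = 1/(7 + T)
B(t) = -3 + t (B(t) = t - 3 = -3 + t)
U(X) = X + X*(-3 + X) (U(X) = (-3 + X)*X + X = X*(-3 + X) + X = X + X*(-3 + X))
o(s) = s*(-2 + s)
sqrt(78 + 71) + l(-5, -2)*o(9) = sqrt(78 + 71) + (9*(-2 + 9))/(7 - 5) = sqrt(149) + (9*7)/2 = sqrt(149) + (1/2)*63 = sqrt(149) + 63/2 = 63/2 + sqrt(149)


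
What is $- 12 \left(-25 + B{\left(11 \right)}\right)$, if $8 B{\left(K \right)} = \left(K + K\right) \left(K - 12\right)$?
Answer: $333$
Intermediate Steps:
$B{\left(K \right)} = \frac{K \left(-12 + K\right)}{4}$ ($B{\left(K \right)} = \frac{\left(K + K\right) \left(K - 12\right)}{8} = \frac{2 K \left(-12 + K\right)}{8} = \frac{K \left(-12 + K\right)}{4}$)
$- 12 \left(-25 + B{\left(11 \right)}\right) = - 12 \left(-25 + \frac{1}{4} \cdot 11 \left(-12 + 11\right)\right) = - 12 \left(-25 + \frac{1}{4} \cdot 11 \left(-1\right)\right) = - 12 \left(-25 - \frac{11}{4}\right) = \left(-12\right) \left(- \frac{111}{4}\right) = 333$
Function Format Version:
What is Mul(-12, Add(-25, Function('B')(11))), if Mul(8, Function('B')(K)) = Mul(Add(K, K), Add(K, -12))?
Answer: 333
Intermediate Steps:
Function('B')(K) = Mul(Rational(1, 4), K, Add(-12, K)) (Function('B')(K) = Mul(Rational(1, 8), Mul(Add(K, K), Add(K, -12))) = Mul(Rational(1, 8), Mul(Mul(2, K), Add(-12, K))) = Mul(Rational(1, 8), Mul(2, K, Add(-12, K))) = Mul(Rational(1, 4), K, Add(-12, K)))
Mul(-12, Add(-25, Function('B')(11))) = Mul(-12, Add(-25, Mul(Rational(1, 4), 11, Add(-12, 11)))) = Mul(-12, Add(-25, Mul(Rational(1, 4), 11, -1))) = Mul(-12, Add(-25, Rational(-11, 4))) = Mul(-12, Rational(-111, 4)) = 333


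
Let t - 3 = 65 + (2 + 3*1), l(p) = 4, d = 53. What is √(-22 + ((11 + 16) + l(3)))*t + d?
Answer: 272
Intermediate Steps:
t = 73 (t = 3 + (65 + (2 + 3*1)) = 3 + (65 + (2 + 3)) = 3 + (65 + 5) = 3 + 70 = 73)
√(-22 + ((11 + 16) + l(3)))*t + d = √(-22 + ((11 + 16) + 4))*73 + 53 = √(-22 + (27 + 4))*73 + 53 = √(-22 + 31)*73 + 53 = √9*73 + 53 = 3*73 + 53 = 219 + 53 = 272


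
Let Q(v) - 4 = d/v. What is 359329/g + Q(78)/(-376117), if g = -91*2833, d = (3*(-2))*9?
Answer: -2758175474/1978858999 ≈ -1.3938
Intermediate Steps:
d = -54 (d = -6*9 = -54)
g = -257803
Q(v) = 4 - 54/v
359329/g + Q(78)/(-376117) = 359329/(-257803) + (4 - 54/78)/(-376117) = 359329*(-1/257803) + (4 - 54*1/78)*(-1/376117) = -359329/257803 + (4 - 9/13)*(-1/376117) = -359329/257803 + (43/13)*(-1/376117) = -359329/257803 - 43/4889521 = -2758175474/1978858999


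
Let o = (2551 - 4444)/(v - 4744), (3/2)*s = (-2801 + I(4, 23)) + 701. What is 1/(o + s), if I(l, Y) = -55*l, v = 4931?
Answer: -561/873359 ≈ -0.00064235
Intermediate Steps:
s = -4640/3 (s = 2*((-2801 - 55*4) + 701)/3 = 2*((-2801 - 220) + 701)/3 = 2*(-3021 + 701)/3 = (⅔)*(-2320) = -4640/3 ≈ -1546.7)
o = -1893/187 (o = (2551 - 4444)/(4931 - 4744) = -1893/187 ≈ -10.123)
1/(o + s) = 1/(-1893/187 - 4640/3) = 1/(-873359/561) = -561/873359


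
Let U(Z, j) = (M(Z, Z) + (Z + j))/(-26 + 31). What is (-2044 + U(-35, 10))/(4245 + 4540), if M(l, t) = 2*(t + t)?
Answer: -2077/8785 ≈ -0.23643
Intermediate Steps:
M(l, t) = 4*t (M(l, t) = 2*(2*t) = 4*t)
U(Z, j) = Z + j/5 (U(Z, j) = (4*Z + (Z + j))/(-26 + 31) = (j + 5*Z)/5 = (j + 5*Z)*(⅕) = Z + j/5)
(-2044 + U(-35, 10))/(4245 + 4540) = (-2044 + (-35 + (⅕)*10))/(4245 + 4540) = (-2044 + (-35 + 2))/8785 = (-2044 - 33)*(1/8785) = -2077*1/8785 = -2077/8785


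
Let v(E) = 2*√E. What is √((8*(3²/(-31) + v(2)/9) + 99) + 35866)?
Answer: √(311041197 + 15376*√2)/93 ≈ 189.65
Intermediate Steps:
√((8*(3²/(-31) + v(2)/9) + 99) + 35866) = √((8*(3²/(-31) + (2*√2)/9) + 99) + 35866) = √((8*(9*(-1/31) + (2*√2)*(⅑)) + 99) + 35866) = √((8*(-9/31 + 2*√2/9) + 99) + 35866) = √(((-72/31 + 16*√2/9) + 99) + 35866) = √((2997/31 + 16*√2/9) + 35866) = √(1114843/31 + 16*√2/9)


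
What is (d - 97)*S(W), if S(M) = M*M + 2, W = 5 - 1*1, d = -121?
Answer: -3924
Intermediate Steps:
W = 4 (W = 5 - 1 = 4)
S(M) = 2 + M² (S(M) = M² + 2 = 2 + M²)
(d - 97)*S(W) = (-121 - 97)*(2 + 4²) = -218*(2 + 16) = -218*18 = -3924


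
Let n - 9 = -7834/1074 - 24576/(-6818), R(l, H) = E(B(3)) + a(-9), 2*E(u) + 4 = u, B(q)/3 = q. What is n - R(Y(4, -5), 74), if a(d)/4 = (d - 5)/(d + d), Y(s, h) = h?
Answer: -3303511/10983798 ≈ -0.30076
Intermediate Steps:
a(d) = 2*(-5 + d)/d (a(d) = 4*((d - 5)/(d + d)) = 4*((-5 + d)/((2*d))) = 4*((-5 + d)*(1/(2*d))) = 4*((-5 + d)/(2*d)) = 2*(-5 + d)/d)
B(q) = 3*q
E(u) = -2 + u/2
R(l, H) = 101/18 (R(l, H) = (-2 + (3*3)/2) + (2 - 10/(-9)) = (-2 + (½)*9) + (2 - 10*(-⅑)) = (-2 + 9/2) + (2 + 10/9) = 5/2 + 28/9 = 101/18)
n = 9721300/1830633 (n = 9 + (-7834/1074 - 24576/(-6818)) = 9 + (-7834*1/1074 - 24576*(-1/6818)) = 9 + (-3917/537 + 12288/3409) = 9 - 6754397/1830633 = 9721300/1830633 ≈ 5.3103)
n - R(Y(4, -5), 74) = 9721300/1830633 - 1*101/18 = 9721300/1830633 - 101/18 = -3303511/10983798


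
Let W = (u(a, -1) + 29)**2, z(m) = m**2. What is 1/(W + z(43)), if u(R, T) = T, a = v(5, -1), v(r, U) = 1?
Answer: 1/2633 ≈ 0.00037979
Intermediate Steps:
a = 1
W = 784 (W = (-1 + 29)**2 = 28**2 = 784)
1/(W + z(43)) = 1/(784 + 43**2) = 1/(784 + 1849) = 1/2633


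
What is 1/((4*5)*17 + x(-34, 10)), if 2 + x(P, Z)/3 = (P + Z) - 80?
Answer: 1/22 ≈ 0.045455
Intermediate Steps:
x(P, Z) = -246 + 3*P + 3*Z (x(P, Z) = -6 + 3*((P + Z) - 80) = -6 + 3*(-80 + P + Z) = -6 + (-240 + 3*P + 3*Z) = -246 + 3*P + 3*Z)
1/((4*5)*17 + x(-34, 10)) = 1/((4*5)*17 + (-246 + 3*(-34) + 3*10)) = 1/(20*17 + (-246 - 102 + 30)) = 1/(340 - 318) = 1/22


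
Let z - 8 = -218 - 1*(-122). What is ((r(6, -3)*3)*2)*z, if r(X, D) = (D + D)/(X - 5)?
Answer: 3168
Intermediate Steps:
r(X, D) = 2*D/(-5 + X) (r(X, D) = (2*D)/(-5 + X) = 2*D/(-5 + X))
z = -88 (z = 8 + (-218 - 1*(-122)) = 8 + (-218 + 122) = 8 - 96 = -88)
((r(6, -3)*3)*2)*z = (((2*(-3)/(-5 + 6))*3)*2)*(-88) = (((2*(-3)/1)*3)*2)*(-88) = (((2*(-3)*1)*3)*2)*(-88) = (-6*3*2)*(-88) = -18*2*(-88) = -36*(-88) = 3168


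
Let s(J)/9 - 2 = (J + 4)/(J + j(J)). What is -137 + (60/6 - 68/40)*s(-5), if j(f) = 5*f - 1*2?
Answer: 943/64 ≈ 14.734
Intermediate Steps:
j(f) = -2 + 5*f (j(f) = 5*f - 2 = -2 + 5*f)
s(J) = 18 + 9*(4 + J)/(-2 + 6*J) (s(J) = 18 + 9*((J + 4)/(J + (-2 + 5*J))) = 18 + 9*((4 + J)/(-2 + 6*J)) = 18 + 9*(4 + J)/(-2 + 6*J))
-137 + (60/6 - 68/40)*s(-5) = -137 + (60/6 - 68/40)*((117/2)*(-5)/(-1 + 3*(-5))) = -137 + (60*(⅙) - 68*1/40)*((117/2)*(-5)/(-1 - 15)) = -137 + (10 - 17/10)*((117/2)*(-5)/(-16)) = -137 + 83*((117/2)*(-5)*(-1/16))/10 = -137 + (83/10)*(585/32) = -137 + 9711/64 = 943/64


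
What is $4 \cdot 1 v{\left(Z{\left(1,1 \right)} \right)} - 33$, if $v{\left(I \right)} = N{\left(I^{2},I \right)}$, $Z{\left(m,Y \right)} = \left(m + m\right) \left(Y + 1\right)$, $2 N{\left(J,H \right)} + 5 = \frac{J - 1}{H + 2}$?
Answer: $-38$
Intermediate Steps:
$N{\left(J,H \right)} = - \frac{5}{2} + \frac{-1 + J}{2 \left(2 + H\right)}$ ($N{\left(J,H \right)} = - \frac{5}{2} + \frac{\left(J - 1\right) \frac{1}{H + 2}}{2} = - \frac{5}{2} + \frac{\left(-1 + J\right) \frac{1}{2 + H}}{2} = - \frac{5}{2} + \frac{\frac{1}{2 + H} \left(-1 + J\right)}{2} = - \frac{5}{2} + \frac{-1 + J}{2 \left(2 + H\right)}$)
$Z{\left(m,Y \right)} = 2 m \left(1 + Y\right)$
$v{\left(I \right)} = \frac{-11 + I^{2} - 5 I}{2 \left(2 + I\right)}$
$4 \cdot 1 v{\left(Z{\left(1,1 \right)} \right)} - 33 = 4 \cdot 1 \frac{-11 + \left(2 \cdot 1 \left(1 + 1\right)\right)^{2} - 5 \cdot 2 \cdot 1 \left(1 + 1\right)}{2 \left(2 + 2 \cdot 1 \left(1 + 1\right)\right)} - 33 = 4 \frac{-11 + \left(2 \cdot 1 \cdot 2\right)^{2} - 5 \cdot 2 \cdot 1 \cdot 2}{2 \left(2 + 2 \cdot 1 \cdot 2\right)} - 33 = 4 \frac{-11 + 4^{2} - 20}{2 \left(2 + 4\right)} - 33 = 4 \frac{-11 + 16 - 20}{2 \cdot 6} - 33 = 4 \cdot \frac{1}{2} \cdot \frac{1}{6} \left(-15\right) - 33 = 4 \left(- \frac{5}{4}\right) - 33 = -5 - 33 = -38$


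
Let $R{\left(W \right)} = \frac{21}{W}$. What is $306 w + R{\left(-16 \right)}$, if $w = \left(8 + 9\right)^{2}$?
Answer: $\frac{1414923}{16} \approx 88433.0$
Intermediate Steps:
$w = 289$ ($w = 17^{2} = 289$)
$306 w + R{\left(-16 \right)} = 306 \cdot 289 + \frac{21}{-16} = 88434 + 21 \left(- \frac{1}{16}\right) = 88434 - \frac{21}{16} = \frac{1414923}{16}$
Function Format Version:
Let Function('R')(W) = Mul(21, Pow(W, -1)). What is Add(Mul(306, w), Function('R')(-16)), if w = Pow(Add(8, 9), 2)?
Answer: Rational(1414923, 16) ≈ 88433.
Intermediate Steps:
w = 289 (w = Pow(17, 2) = 289)
Add(Mul(306, w), Function('R')(-16)) = Add(Mul(306, 289), Mul(21, Pow(-16, -1))) = Add(88434, Mul(21, Rational(-1, 16))) = Add(88434, Rational(-21, 16)) = Rational(1414923, 16)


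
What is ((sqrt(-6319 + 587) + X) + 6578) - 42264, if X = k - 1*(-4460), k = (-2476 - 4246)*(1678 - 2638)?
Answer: 6421894 + 2*I*sqrt(1433) ≈ 6.4219e+6 + 75.71*I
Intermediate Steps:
k = 6453120 (k = -6722*(-960) = 6453120)
X = 6457580 (X = 6453120 - 1*(-4460) = 6453120 + 4460 = 6457580)
((sqrt(-6319 + 587) + X) + 6578) - 42264 = ((sqrt(-6319 + 587) + 6457580) + 6578) - 42264 = ((sqrt(-5732) + 6457580) + 6578) - 42264 = ((2*I*sqrt(1433) + 6457580) + 6578) - 42264 = ((6457580 + 2*I*sqrt(1433)) + 6578) - 42264 = (6464158 + 2*I*sqrt(1433)) - 42264 = 6421894 + 2*I*sqrt(1433)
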